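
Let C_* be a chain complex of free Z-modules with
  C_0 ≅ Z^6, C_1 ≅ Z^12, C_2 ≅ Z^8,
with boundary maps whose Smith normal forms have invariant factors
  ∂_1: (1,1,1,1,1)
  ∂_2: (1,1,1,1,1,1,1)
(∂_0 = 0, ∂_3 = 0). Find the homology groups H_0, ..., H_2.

H_0 = Z,  H_1 = 0,  H_2 = Z.

H_0: b_0 = 6 − 0 − 5 = 1; torsion from ∂_1 factors > 1: none. So H_0 = Z.
H_1: b_1 = 12 − 5 − 7 = 0; torsion from ∂_2 factors > 1: none. So H_1 = 0.
H_2: b_2 = 8 − 7 − 0 = 1; torsion from ∂_3 factors > 1: none. So H_2 = Z.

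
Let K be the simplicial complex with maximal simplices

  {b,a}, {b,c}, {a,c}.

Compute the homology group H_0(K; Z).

K has 3 vertices, 3 edges.
rank ∂_0 = 0, rank ∂_1 = 2 ⇒ b_0 = 3 − 0 − 2 = 1; all invariant factors of ∂_1 are 1 so no torsion. So H_0 ≅ Z.

H_0 = Z.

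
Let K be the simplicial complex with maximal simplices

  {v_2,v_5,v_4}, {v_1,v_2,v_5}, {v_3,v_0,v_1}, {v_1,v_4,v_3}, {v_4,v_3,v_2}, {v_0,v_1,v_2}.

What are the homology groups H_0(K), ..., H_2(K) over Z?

K has 6 vertices, 12 edges, 6 triangles.
rank ∂_0 = 0, rank ∂_1 = 5 ⇒ b_0 = 6 − 0 − 5 = 1; all invariant factors of ∂_1 are 1 so no torsion. So H_0 = Z.
rank ∂_1 = 5, rank ∂_2 = 6 ⇒ b_1 = 12 − 5 − 6 = 1; all invariant factors of ∂_2 are 1 so no torsion. So H_1 = Z.
rank ∂_2 = 6, rank ∂_3 = 0 ⇒ b_2 = 6 − 6 − 0 = 0. So H_2 = 0.

H_0 = Z,  H_1 = Z,  H_2 = 0.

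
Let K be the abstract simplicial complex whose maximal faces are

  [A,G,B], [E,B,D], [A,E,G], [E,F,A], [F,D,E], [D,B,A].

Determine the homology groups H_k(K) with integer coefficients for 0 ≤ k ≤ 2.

Fix the vertex order A < B < D < E < F < G and write every simplex with vertices in increasing order. Then dim K = 2 and the simplices of K are:

  0-simplices (6): A, B, D, E, F, G
  1-simplices (12): AB, AD, AE, AF, AG, BD, BE, BG, DE, DF, EF, EG
  2-simplices (6): ABD, ABG, AEF, AEG, BDE, DEF

Hence C_0 ≅ Z^6, C_1 ≅ Z^12, C_2 ≅ Z^6.

∂_1: C_1 → C_0 sends each edge [p,q] (with p < q) to q − p.
This gives a 6×12 integer matrix of rank 5; reducing to Smith normal form yields diagonal entries (1,1,1,1,1).

Boundary ∂_2: C_2 → C_1 sends each 2-simplex [p,q,r] to [q,r] − [p,r] + [p,q]. For instance
  ∂ABG = BG − AG + AB,
  ∂BDE = DE − BE + BD.
This gives a 12×6 integer matrix of rank 6; reducing to Smith normal form yields diagonal entries (1,1,1,1,1,1).

Now H_k = ker ∂_k / im ∂_{k+1}, so:

  H_0: rank C_0 − rank ∂_1 = 6 − 5 = 1, and the invariant factors of ∂_1 are all 1, so H_0 ≅ Z.
  H_1: rank ker ∂_1 − rank ∂_2 = (12 − 5) − 6 = 1, and the invariant factors of ∂_2 are all 1, so H_1 ≅ Z.
  H_2: rank ker ∂_2 − rank ∂_3 = (6 − 6) − 0 = 0, and there is no ∂_3, so H_2 ≅ 0.

As a check, the Euler characteristic is 6 − 12 + 6 = 0, which agrees with 1 − 1 + 0 = 0.

H_0 ≅ Z,  H_1 ≅ Z,  H_2 = 0.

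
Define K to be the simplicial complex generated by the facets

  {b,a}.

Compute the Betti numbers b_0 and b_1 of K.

Order the vertices as a < b. Listing each simplex with vertices in this order, K has dimension 1 with simplices:

  0-simplices (2): a, b
  1-simplices (1): ab

Hence C_0 ≅ Z^2, C_1 ≅ Z^1.

∂_1: C_1 → C_0 maps an edge to its endpoints' difference, ∂[p,q] = q − p. For instance
  ∂ab = b − a.
The 2×1 boundary matrix has rank 1 and Smith normal form diag(1).

Reading off H_k = ker ∂_k / im ∂_{k+1}:

  H_0: rank C_0 − rank ∂_1 = 2 − 1 = 1, and the invariant factors of ∂_1 are all 1, so H_0 ≅ Z.
  H_1: rank ker ∂_1 − rank ∂_2 = (1 − 1) − 0 = 0, and there is no ∂_2, so H_1 ≅ 0.

As a check, the Euler characteristic is 2 − 1 = 1, which agrees with 1 − 0 = 1.
(K is a triangulation of the 1-simplex.)

Hence the Betti numbers are b_0 = 1, b_1 = 0.

b_0 = 1, b_1 = 0.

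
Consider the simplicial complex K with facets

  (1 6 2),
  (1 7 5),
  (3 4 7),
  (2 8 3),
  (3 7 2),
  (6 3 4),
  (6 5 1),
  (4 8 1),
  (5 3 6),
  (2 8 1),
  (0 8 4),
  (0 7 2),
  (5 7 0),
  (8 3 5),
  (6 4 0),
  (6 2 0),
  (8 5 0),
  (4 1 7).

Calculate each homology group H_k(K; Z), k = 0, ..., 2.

Fix the vertex order 0 < 1 < 2 < 3 < 4 < 5 < 6 < 7 < 8 and write every simplex with vertices in increasing order. Then dim K = 2 and the simplices of K are:

  0-simplices (9): [0], [1], [2], [3], [4], [5], [6], [7], [8]
  1-simplices (27): (27 of them)
  2-simplices (18): [0,2,6], [0,2,7], [0,4,6], [0,4,8], [0,5,7], [0,5,8], [1,2,6], [1,2,8], [1,4,7], [1,4,8], [1,5,6], [1,5,7], [2,3,7], [2,3,8], [3,4,6], [3,4,7], [3,5,6], [3,5,8]

Hence C_0 ≅ Z^9, C_1 ≅ Z^27, C_2 ≅ Z^18.

∂_1: C_1 → C_0 sends each edge [p,q] (with p < q) to q − p. For instance
  ∂[0,5] = [5] − [0].
The resulting 9×27 matrix has rank 8, and its Smith normal form has invariant factors (1,1,1,1,1,1,1,1).

Boundary ∂_2: C_2 → C_1 acts by ∂[p,q,r] = [q,r] − [p,r] + [p,q]. For instance
  ∂[1,4,8] = [4,8] − [1,8] + [1,4],
  ∂[1,4,7] = [4,7] − [1,7] + [1,4].
The resulting 27×18 matrix has rank 17, and its Smith normal form has invariant factors (1,1,1,1,1,1,1,1,1,1,1,1,1,1,1,1,1).

Computing H_k = (kernel of ∂_k) / (image of ∂_{k+1}):

  H_0: rank C_0 − rank ∂_1 = 9 − 8 = 1, and the invariant factors of ∂_1 are all 1, so H_0 ≅ Z.
  H_1: rank ker ∂_1 − rank ∂_2 = (27 − 8) − 17 = 2, and the invariant factors of ∂_2 are all 1, so H_1 ≅ Z^2.
  H_2: rank ker ∂_2 − rank ∂_3 = (18 − 17) − 0 = 1, and there is no ∂_3, so H_2 ≅ Z.

H_0 = Z,  H_1 = Z^2,  H_2 = Z.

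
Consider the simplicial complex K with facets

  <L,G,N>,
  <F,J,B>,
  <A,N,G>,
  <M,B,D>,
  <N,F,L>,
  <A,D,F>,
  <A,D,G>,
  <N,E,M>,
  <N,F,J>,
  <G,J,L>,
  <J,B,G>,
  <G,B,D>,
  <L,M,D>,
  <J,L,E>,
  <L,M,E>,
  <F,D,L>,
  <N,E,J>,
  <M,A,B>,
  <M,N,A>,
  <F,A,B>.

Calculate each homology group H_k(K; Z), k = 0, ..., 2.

We work with the vertex ordering A < B < D < E < F < G < J < L < M < N. The simplices of K, each written with vertices in increasing order, are:

  0-simplices (10): A, B, D, E, F, G, J, L, M, N
  1-simplices (30): AB, AD, AF, AG, AM, AN, BD, BF, BG, BJ, BM, DF, DG, DL, DM, EJ, EL, EM, EN, FJ, FL, FN, GJ, GL, GN, JL, JN, LM, LN, MN
  2-simplices (20): ABF, ABM, ADF, ADG, AGN, AMN, BDG, BDM, BFJ, BGJ, DFL, DLM, EJL, EJN, ELM, EMN, FJN, FLN, GJL, GLN

so the chain groups are C_0 ≅ Z^10, C_1 ≅ Z^30, C_2 ≅ Z^20.

The boundary map ∂_1: C_1 → C_0 is given by ∂[p,q] = [q] − [p]. For instance
  ∂JL = L − J.
This gives a 10×30 integer matrix of rank 9; reducing to Smith normal form yields diagonal entries (1,1,1,1,1,1,1,1,1).

The boundary map ∂_2: C_2 → C_1 acts by ∂[p,q,r] = [q,r] − [p,r] + [p,q]. For instance
  ∂ADF = DF − AF + AD,
  ∂ABF = BF − AF + AB.
The resulting 30×20 matrix has rank 20, and its Smith normal form has invariant factors (1,1,1,1,1,1,1,1,1,1,1,1,1,1,1,1,1,1,1,2).

From H_k ≅ ker(∂_k) / im(∂_{k+1}) we obtain:

  H_0: rank C_0 − rank ∂_1 = 10 − 9 = 1, and the invariant factors of ∂_1 are all 1, so H_0 ≅ Z.
  H_1: rank ker ∂_1 − rank ∂_2 = (30 − 9) − 20 = 1, and ∂_2 has invariant factor 2 > 1, so H_1 ≅ Z × Z/2.
  H_2: rank ker ∂_2 − rank ∂_3 = (20 − 20) − 0 = 0, and there is no ∂_3, so H_2 ≅ 0.

(K is a triangulation of the Klein bottle.)

H_0 = Z,  H_1 = Z × Z/2,  H_2 = 0.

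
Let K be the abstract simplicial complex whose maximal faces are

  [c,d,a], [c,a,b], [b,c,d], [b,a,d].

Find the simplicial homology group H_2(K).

H_2 ≅ Z.

Order the vertices as a < b < c < d. Listing each simplex with vertices in this order, K has dimension 2 with simplices:

  0-simplices (4): a, b, c, d
  1-simplices (6): ab, ac, ad, bc, bd, cd
  2-simplices (4): abc, abd, acd, bcd

so the chain groups are C_0 ≅ Z^4, C_1 ≅ Z^6, C_2 ≅ Z^4.

∂_1: C_1 → C_0 maps an edge to its endpoints' difference, ∂[p,q] = q − p. For instance
  ∂cd = d − c.
The resulting 4×6 matrix has rank 3, and its Smith normal form has invariant factors (1,1,1).

The boundary map ∂_2: C_2 → C_1 sends each 2-simplex [p,q,r] to [q,r] − [p,r] + [p,q]. For instance
  ∂abd = bd − ad + ab,
  ∂bcd = cd − bd + bc.
As a 6×4 matrix over Z this has rank 3, with invariant factors (1,1,1).

Reading off H_k = ker ∂_k / im ∂_{k+1}:

  H_2: rank ker ∂_2 − rank ∂_3 = (4 − 3) − 0 = 1, and there is no ∂_3, so H_2 = Z.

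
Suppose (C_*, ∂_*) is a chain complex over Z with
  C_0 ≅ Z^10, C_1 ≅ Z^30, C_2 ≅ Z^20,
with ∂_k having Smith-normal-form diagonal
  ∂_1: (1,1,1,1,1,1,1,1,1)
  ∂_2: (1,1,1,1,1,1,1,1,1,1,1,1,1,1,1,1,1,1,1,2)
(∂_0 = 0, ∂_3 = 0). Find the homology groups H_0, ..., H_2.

H_0: b_0 = 10 − 0 − 9 = 1; torsion from ∂_1 factors > 1: none. So H_0 = Z.
H_1: b_1 = 30 − 9 − 20 = 1; torsion from ∂_2 factors > 1: [2]. So H_1 = Z ⊕ Z/2.
H_2: b_2 = 20 − 20 − 0 = 0; torsion from ∂_3 factors > 1: none. So H_2 = 0.

H_0 = Z,  H_1 = Z ⊕ Z/2,  H_2 = 0.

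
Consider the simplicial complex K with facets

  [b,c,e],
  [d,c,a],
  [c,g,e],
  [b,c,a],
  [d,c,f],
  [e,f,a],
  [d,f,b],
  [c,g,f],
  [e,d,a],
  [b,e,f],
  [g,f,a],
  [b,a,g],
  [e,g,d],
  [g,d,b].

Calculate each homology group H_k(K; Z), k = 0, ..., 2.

H_0 = Z,  H_1 = Z^2,  H_2 = Z.

Order the vertices as a < b < c < d < e < f < g. Listing each simplex with vertices in this order, K has dimension 2 with simplices:

  0-simplices (7): a, b, c, d, e, f, g
  1-simplices (21): ab, ac, ad, ae, af, ag, bc, bd, be, bf, bg, cd, ce, cf, cg, de, df, dg, ef, eg, fg
  2-simplices (14): abc, abg, acd, ade, aef, afg, bce, bdf, bdg, bef, cdf, ceg, cfg, deg

Hence C_0 ≅ Z^7, C_1 ≅ Z^21, C_2 ≅ Z^14.

Boundary ∂_1: C_1 → C_0 is given by ∂[p,q] = [q] − [p]. For instance
  ∂be = e − b.
The 7×21 boundary matrix has rank 6 and Smith normal form diag(1,1,1,1,1,1).

Boundary ∂_2: C_2 → C_1 acts by ∂[p,q,r] = [q,r] − [p,r] + [p,q]. For instance
  ∂acd = cd − ad + ac,
  ∂abg = bg − ag + ab.
This gives a 21×14 integer matrix of rank 13; reducing to Smith normal form yields diagonal entries (1,1,1,1,1,1,1,1,1,1,1,1,1).

Now H_k = ker ∂_k / im ∂_{k+1}, so:

  H_0: rank C_0 − rank ∂_1 = 7 − 6 = 1, and the invariant factors of ∂_1 are all 1, so H_0 ≅ Z.
  H_1: rank ker ∂_1 − rank ∂_2 = (21 − 6) − 13 = 2, and the invariant factors of ∂_2 are all 1, so H_1 ≅ Z^2.
  H_2: rank ker ∂_2 − rank ∂_3 = (14 − 13) − 0 = 1, and there is no ∂_3, so H_2 ≅ Z.

(K is a triangulation of the torus T^2.)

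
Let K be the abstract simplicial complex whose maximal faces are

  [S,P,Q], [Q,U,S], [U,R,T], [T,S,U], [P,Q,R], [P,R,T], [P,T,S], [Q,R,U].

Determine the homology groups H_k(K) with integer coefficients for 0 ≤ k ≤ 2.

Fix the vertex order P < Q < R < S < T < U and write every simplex with vertices in increasing order. Then dim K = 2 and the simplices of K are:

  0-simplices (6): P, Q, R, S, T, U
  1-simplices (12): PQ, PR, PS, PT, QR, QS, QU, RT, RU, ST, SU, TU
  2-simplices (8): PQR, PQS, PRT, PST, QRU, QSU, RTU, STU

giving chain groups C_0 ≅ Z^6, C_1 ≅ Z^12, C_2 ≅ Z^8.

∂_1: C_1 → C_0 maps an edge to its endpoints' difference, ∂[p,q] = q − p.
The 6×12 boundary matrix has rank 5 and Smith normal form diag(1,1,1,1,1).

Boundary ∂_2: C_2 → C_1 maps a triangle to the signed sum of its edges. For instance
  ∂PST = ST − PT + PS,
  ∂RTU = TU − RU + RT.
The 12×8 boundary matrix has rank 7 and Smith normal form diag(1,1,1,1,1,1,1).

Reading off H_k = ker ∂_k / im ∂_{k+1}:

  H_0: rank C_0 − rank ∂_1 = 6 − 5 = 1, and the invariant factors of ∂_1 are all 1, so H_0 ≅ Z.
  H_1: rank ker ∂_1 − rank ∂_2 = (12 − 5) − 7 = 0, and the invariant factors of ∂_2 are all 1, so H_1 ≅ 0.
  H_2: rank ker ∂_2 − rank ∂_3 = (8 − 7) − 0 = 1, and there is no ∂_3, so H_2 ≅ Z.

(K is a triangulation of the 2-sphere S^2.)

H_0 ≅ Z,  H_1 = 0,  H_2 ≅ Z.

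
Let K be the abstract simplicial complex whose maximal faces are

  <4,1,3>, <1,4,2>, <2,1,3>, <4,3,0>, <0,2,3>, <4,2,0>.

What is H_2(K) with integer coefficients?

H_2 = Z.

Take the total order 0 < 1 < 2 < 3 < 4 on the vertex set. Then K (dimension 2) consists of the simplices:

  0-simplices (5): [0], [1], [2], [3], [4]
  1-simplices (9): [0,2], [0,3], [0,4], [1,2], [1,3], [1,4], [2,3], [2,4], [3,4]
  2-simplices (6): [0,2,3], [0,2,4], [0,3,4], [1,2,3], [1,2,4], [1,3,4]

giving chain groups C_0 ≅ Z^5, C_1 ≅ Z^9, C_2 ≅ Z^6.

The boundary map ∂_1: C_1 → C_0 maps an edge to its endpoints' difference, ∂[p,q] = q − p.
The 5×9 boundary matrix has rank 4 and Smith normal form diag(1,1,1,1).

∂_2: C_2 → C_1 acts by ∂[p,q,r] = [q,r] − [p,r] + [p,q]. For instance
  ∂[0,2,3] = [2,3] − [0,3] + [0,2],
  ∂[0,3,4] = [3,4] − [0,4] + [0,3].
The 9×6 boundary matrix has rank 5 and Smith normal form diag(1,1,1,1,1).

Now H_k = ker ∂_k / im ∂_{k+1}, so:

  H_2: rank ker ∂_2 − rank ∂_3 = (6 − 5) − 0 = 1, and there is no ∂_3, so H_2 ≅ Z.

(K is a triangulation of the 2-sphere S^2.)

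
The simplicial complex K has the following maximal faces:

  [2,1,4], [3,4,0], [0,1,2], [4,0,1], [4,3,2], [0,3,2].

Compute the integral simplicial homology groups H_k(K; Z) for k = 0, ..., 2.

H_0 = Z,  H_1 = 0,  H_2 = Z.

Fix the vertex order 0 < 1 < 2 < 3 < 4 and write every simplex with vertices in increasing order. Then dim K = 2 and the simplices of K are:

  0-simplices (5): [0], [1], [2], [3], [4]
  1-simplices (9): [0,1], [0,2], [0,3], [0,4], [1,2], [1,4], [2,3], [2,4], [3,4]
  2-simplices (6): [0,1,2], [0,1,4], [0,2,3], [0,3,4], [1,2,4], [2,3,4]

so the chain groups are C_0 ≅ Z^5, C_1 ≅ Z^9, C_2 ≅ Z^6.

∂_1: C_1 → C_0 maps an edge to its endpoints' difference, ∂[p,q] = q − p. For instance
  ∂[0,1] = [1] − [0].
The resulting 5×9 matrix has rank 4, and its Smith normal form has invariant factors (1,1,1,1).

Boundary ∂_2: C_2 → C_1 acts by ∂[p,q,r] = [q,r] − [p,r] + [p,q]. For instance
  ∂[1,2,4] = [2,4] − [1,4] + [1,2],
  ∂[0,1,2] = [1,2] − [0,2] + [0,1].
The 9×6 boundary matrix has rank 5 and Smith normal form diag(1,1,1,1,1).

Now H_k = ker ∂_k / im ∂_{k+1}, so:

  H_0: rank C_0 − rank ∂_1 = 5 − 4 = 1, and the invariant factors of ∂_1 are all 1, so H_0 ≅ Z.
  H_1: rank ker ∂_1 − rank ∂_2 = (9 − 4) − 5 = 0, and the invariant factors of ∂_2 are all 1, so H_1 ≅ 0.
  H_2: rank ker ∂_2 − rank ∂_3 = (6 − 5) − 0 = 1, and there is no ∂_3, so H_2 ≅ Z.

As a check, the Euler characteristic is 5 − 9 + 6 = 2, which agrees with 1 − 0 + 1 = 2.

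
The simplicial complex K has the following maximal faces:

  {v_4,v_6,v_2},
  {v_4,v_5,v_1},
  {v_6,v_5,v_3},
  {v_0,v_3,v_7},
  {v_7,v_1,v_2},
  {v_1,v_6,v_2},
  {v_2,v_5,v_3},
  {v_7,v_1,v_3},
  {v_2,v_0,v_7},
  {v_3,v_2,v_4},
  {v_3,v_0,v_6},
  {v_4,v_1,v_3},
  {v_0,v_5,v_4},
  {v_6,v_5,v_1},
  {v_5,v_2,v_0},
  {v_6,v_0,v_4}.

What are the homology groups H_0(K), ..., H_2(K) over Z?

H_0 = Z,  H_1 = Z^2,  H_2 = Z.

We work with the vertex ordering v_0 < v_1 < v_2 < v_3 < v_4 < v_5 < v_6 < v_7. The simplices of K, each written with vertices in increasing order, are:

  0-simplices (8): [v_0], [v_1], [v_2], [v_3], [v_4], [v_5], [v_6], [v_7]
  1-simplices (24): (24 of them)
  2-simplices (16): (16 of them)

so the chain groups are C_0 ≅ Z^8, C_1 ≅ Z^24, C_2 ≅ Z^16.

Boundary ∂_1: C_1 → C_0 sends each edge [p,q] (with p < q) to q − p.
The 8×24 boundary matrix has rank 7 and Smith normal form diag(1,1,1,1,1,1,1).

Boundary ∂_2: C_2 → C_1 sends each 2-simplex [p,q,r] to [q,r] − [p,r] + [p,q]. For instance
  ∂[v_0,v_2,v_7] = [v_2,v_7] − [v_0,v_7] + [v_0,v_2],
  ∂[v_1,v_4,v_5] = [v_4,v_5] − [v_1,v_5] + [v_1,v_4].
As a 24×16 matrix over Z this has rank 15, with invariant factors (1,1,1,1,1,1,1,1,1,1,1,1,1,1,1).

Reading off H_k = ker ∂_k / im ∂_{k+1}:

  H_0: rank C_0 − rank ∂_1 = 8 − 7 = 1, and the invariant factors of ∂_1 are all 1, so H_0 ≅ Z.
  H_1: rank ker ∂_1 − rank ∂_2 = (24 − 7) − 15 = 2, and the invariant factors of ∂_2 are all 1, so H_1 ≅ Z^2.
  H_2: rank ker ∂_2 − rank ∂_3 = (16 − 15) − 0 = 1, and there is no ∂_3, so H_2 ≅ Z.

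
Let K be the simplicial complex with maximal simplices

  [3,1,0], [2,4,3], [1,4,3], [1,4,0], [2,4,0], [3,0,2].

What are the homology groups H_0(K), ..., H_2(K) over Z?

H_0 ≅ Z,  H_1 = 0,  H_2 ≅ Z.

Order the vertices as 0 < 1 < 2 < 3 < 4. Listing each simplex with vertices in this order, K has dimension 2 with simplices:

  0-simplices (5): [0], [1], [2], [3], [4]
  1-simplices (9): [0,1], [0,2], [0,3], [0,4], [1,3], [1,4], [2,3], [2,4], [3,4]
  2-simplices (6): [0,1,3], [0,1,4], [0,2,3], [0,2,4], [1,3,4], [2,3,4]

so the chain groups are C_0 ≅ Z^5, C_1 ≅ Z^9, C_2 ≅ Z^6.

Boundary ∂_1: C_1 → C_0 is given by ∂[p,q] = [q] − [p].
The resulting 5×9 matrix has rank 4, and its Smith normal form has invariant factors (1,1,1,1).

The boundary map ∂_2: C_2 → C_1 maps a triangle to the signed sum of its edges. For instance
  ∂[0,1,3] = [1,3] − [0,3] + [0,1],
  ∂[2,3,4] = [3,4] − [2,4] + [2,3].
This gives a 9×6 integer matrix of rank 5; reducing to Smith normal form yields diagonal entries (1,1,1,1,1).

Now H_k = ker ∂_k / im ∂_{k+1}, so:

  H_0: rank C_0 − rank ∂_1 = 5 − 4 = 1, and the invariant factors of ∂_1 are all 1, so H_0 = Z.
  H_1: rank ker ∂_1 − rank ∂_2 = (9 − 4) − 5 = 0, and the invariant factors of ∂_2 are all 1, so H_1 = 0.
  H_2: rank ker ∂_2 − rank ∂_3 = (6 − 5) − 0 = 1, and there is no ∂_3, so H_2 = Z.

(K is a triangulation of the 2-sphere S^2.)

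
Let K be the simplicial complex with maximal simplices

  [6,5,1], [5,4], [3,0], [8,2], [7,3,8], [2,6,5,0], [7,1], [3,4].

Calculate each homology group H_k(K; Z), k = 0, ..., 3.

H_0 ≅ Z,  H_1 ≅ Z^3,  H_2 = 0,  H_3 = 0.

Take the total order 0 < 1 < 2 < 3 < 4 < 5 < 6 < 7 < 8 on the vertex set. Then K (dimension 3) consists of the simplices:

  0-simplices (9): [0], [1], [2], [3], [4], [5], [6], [7], [8]
  1-simplices (16): [0,2], [0,3], [0,5], [0,6], [1,5], [1,6], [1,7], [2,5], [2,6], [2,8], [3,4], [3,7], [3,8], [4,5], [5,6], [7,8]
  2-simplices (6): [0,2,5], [0,2,6], [0,5,6], [1,5,6], [2,5,6], [3,7,8]
  3-simplices (1): [0,2,5,6]

giving chain groups C_0 ≅ Z^9, C_1 ≅ Z^16, C_2 ≅ Z^6, C_3 ≅ Z^1.

Boundary ∂_1: C_1 → C_0 sends each edge [p,q] (with p < q) to q − p. For instance
  ∂[0,3] = [3] − [0].
As a 9×16 matrix over Z this has rank 8, with invariant factors (1,1,1,1,1,1,1,1).

Boundary ∂_2: C_2 → C_1 maps a triangle to the signed sum of its edges. For instance
  ∂[3,7,8] = [7,8] − [3,8] + [3,7],
  ∂[2,5,6] = [5,6] − [2,6] + [2,5].
The 16×6 boundary matrix has rank 5 and Smith normal form diag(1,1,1,1,1).

Boundary ∂_3: C_3 → C_2 sends each 3-simplex σ to the alternating sum Σ_i (−1)^i (σ with its i-th vertex removed). For instance
  ∂[0,2,5,6] = [2,5,6] − [0,5,6] + [0,2,6] − [0,2,5].
The 6×1 boundary matrix has rank 1 and Smith normal form diag(1).

Now H_k = ker ∂_k / im ∂_{k+1}, so:

  H_0: rank C_0 − rank ∂_1 = 9 − 8 = 1, and the invariant factors of ∂_1 are all 1, so H_0 ≅ Z.
  H_1: rank ker ∂_1 − rank ∂_2 = (16 − 8) − 5 = 3, and the invariant factors of ∂_2 are all 1, so H_1 ≅ Z^3.
  H_2: rank ker ∂_2 − rank ∂_3 = (6 − 5) − 1 = 0, and the invariant factors of ∂_3 are all 1, so H_2 ≅ 0.
  H_3: rank ker ∂_3 − rank ∂_4 = (1 − 1) − 0 = 0, and there is no ∂_4, so H_3 ≅ 0.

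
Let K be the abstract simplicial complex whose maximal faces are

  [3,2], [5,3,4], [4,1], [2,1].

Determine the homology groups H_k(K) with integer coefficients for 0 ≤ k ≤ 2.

H_0 ≅ Z,  H_1 ≅ Z,  H_2 = 0.

K has 5 vertices, 6 edges, 1 triangle.
rank ∂_0 = 0, rank ∂_1 = 4 ⇒ b_0 = 5 − 0 − 4 = 1; all invariant factors of ∂_1 are 1 so no torsion. So H_0 = Z.
rank ∂_1 = 4, rank ∂_2 = 1 ⇒ b_1 = 6 − 4 − 1 = 1; all invariant factors of ∂_2 are 1 so no torsion. So H_1 = Z.
rank ∂_2 = 1, rank ∂_3 = 0 ⇒ b_2 = 1 − 1 − 0 = 0. So H_2 = 0.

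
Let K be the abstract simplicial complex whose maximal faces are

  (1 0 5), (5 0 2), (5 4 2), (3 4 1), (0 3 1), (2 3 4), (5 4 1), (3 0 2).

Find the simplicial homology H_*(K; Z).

Take the total order 0 < 1 < 2 < 3 < 4 < 5 on the vertex set. Then K (dimension 2) consists of the simplices:

  0-simplices (6): [0], [1], [2], [3], [4], [5]
  1-simplices (12): [0,1], [0,2], [0,3], [0,5], [1,3], [1,4], [1,5], [2,3], [2,4], [2,5], [3,4], [4,5]
  2-simplices (8): [0,1,3], [0,1,5], [0,2,3], [0,2,5], [1,3,4], [1,4,5], [2,3,4], [2,4,5]

Hence C_0 ≅ Z^6, C_1 ≅ Z^12, C_2 ≅ Z^8.

The boundary map ∂_1: C_1 → C_0 is given by ∂[p,q] = [q] − [p]. For instance
  ∂[2,4] = [4] − [2].
The resulting 6×12 matrix has rank 5, and its Smith normal form has invariant factors (1,1,1,1,1).

Boundary ∂_2: C_2 → C_1 maps a triangle to the signed sum of its edges. For instance
  ∂[0,2,3] = [2,3] − [0,3] + [0,2],
  ∂[1,3,4] = [3,4] − [1,4] + [1,3].
The resulting 12×8 matrix has rank 7, and its Smith normal form has invariant factors (1,1,1,1,1,1,1).

Now H_k = ker ∂_k / im ∂_{k+1}, so:

  H_0: rank C_0 − rank ∂_1 = 6 − 5 = 1, and the invariant factors of ∂_1 are all 1, so H_0 = Z.
  H_1: rank ker ∂_1 − rank ∂_2 = (12 − 5) − 7 = 0, and the invariant factors of ∂_2 are all 1, so H_1 = 0.
  H_2: rank ker ∂_2 − rank ∂_3 = (8 − 7) − 0 = 1, and there is no ∂_3, so H_2 = Z.

H_0 = Z,  H_1 = 0,  H_2 = Z.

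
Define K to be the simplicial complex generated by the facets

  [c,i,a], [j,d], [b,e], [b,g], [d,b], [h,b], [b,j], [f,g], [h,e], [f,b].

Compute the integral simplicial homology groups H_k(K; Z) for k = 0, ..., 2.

K has 10 vertices, 12 edges, 1 triangle.
rank ∂_0 = 0, rank ∂_1 = 8 ⇒ b_0 = 10 − 0 − 8 = 2; all invariant factors of ∂_1 are 1 so no torsion. So H_0 = Z^2.
rank ∂_1 = 8, rank ∂_2 = 1 ⇒ b_1 = 12 − 8 − 1 = 3; all invariant factors of ∂_2 are 1 so no torsion. So H_1 = Z^3.
rank ∂_2 = 1, rank ∂_3 = 0 ⇒ b_2 = 1 − 1 − 0 = 0. So H_2 = 0.

H_0 = Z^2,  H_1 = Z^3,  H_2 = 0.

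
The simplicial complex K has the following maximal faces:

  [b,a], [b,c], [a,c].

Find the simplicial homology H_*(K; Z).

We work with the vertex ordering a < b < c. The simplices of K, each written with vertices in increasing order, are:

  0-simplices (3): a, b, c
  1-simplices (3): ab, ac, bc

Hence C_0 ≅ Z^3, C_1 ≅ Z^3.

Boundary ∂_1: C_1 → C_0 sends each edge [p,q] (with p < q) to q − p.
As a 3×3 matrix over Z this has rank 2, with invariant factors (1,1).

Computing H_k = (kernel of ∂_k) / (image of ∂_{k+1}):

  H_0: rank C_0 − rank ∂_1 = 3 − 2 = 1, and the invariant factors of ∂_1 are all 1, so H_0 ≅ Z.
  H_1: rank ker ∂_1 − rank ∂_2 = (3 − 2) − 0 = 1, and there is no ∂_2, so H_1 ≅ Z.

As a check, the Euler characteristic is 3 − 3 = 0, which agrees with 1 − 1 = 0.
(K is a triangulation of the circle S^1.)

H_0 ≅ Z,  H_1 ≅ Z.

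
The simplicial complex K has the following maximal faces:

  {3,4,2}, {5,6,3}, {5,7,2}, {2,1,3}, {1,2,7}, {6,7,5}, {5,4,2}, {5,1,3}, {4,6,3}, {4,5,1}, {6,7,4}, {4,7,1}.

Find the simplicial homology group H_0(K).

Order the vertices as 1 < 2 < 3 < 4 < 5 < 6 < 7. Listing each simplex with vertices in this order, K has dimension 2 with simplices:

  0-simplices (7): [1], [2], [3], [4], [5], [6], [7]
  1-simplices (18): [1,2], [1,3], [1,4], [1,5], [1,7], [2,3], [2,4], [2,5], [2,7], [3,4], [3,5], [3,6], [4,5], [4,6], [4,7], [5,6], [5,7], [6,7]
  2-simplices (12): [1,2,3], [1,2,7], [1,3,5], [1,4,5], [1,4,7], [2,3,4], [2,4,5], [2,5,7], [3,4,6], [3,5,6], [4,6,7], [5,6,7]

giving chain groups C_0 ≅ Z^7, C_1 ≅ Z^18, C_2 ≅ Z^12.

Boundary ∂_1: C_1 → C_0 maps an edge to its endpoints' difference, ∂[p,q] = q − p. For instance
  ∂[1,7] = [7] − [1].
The 7×18 boundary matrix has rank 6 and Smith normal form diag(1,1,1,1,1,1).

∂_2: C_2 → C_1 acts by ∂[p,q,r] = [q,r] − [p,r] + [p,q]. For instance
  ∂[3,4,6] = [4,6] − [3,6] + [3,4],
  ∂[2,5,7] = [5,7] − [2,7] + [2,5].
The resulting 18×12 matrix has rank 12, and its Smith normal form has invariant factors (1,1,1,1,1,1,1,1,1,1,1,2).

From H_k ≅ ker(∂_k) / im(∂_{k+1}) we obtain:

  H_0: rank C_0 − rank ∂_1 = 7 − 6 = 1, and the invariant factors of ∂_1 are all 1, so H_0 = Z.

H_0 = Z.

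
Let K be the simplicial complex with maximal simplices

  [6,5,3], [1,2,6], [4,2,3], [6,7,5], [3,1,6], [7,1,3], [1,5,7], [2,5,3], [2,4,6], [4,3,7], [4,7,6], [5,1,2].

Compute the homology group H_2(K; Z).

Take the total order 1 < 2 < 3 < 4 < 5 < 6 < 7 on the vertex set. Then K (dimension 2) consists of the simplices:

  0-simplices (7): [1], [2], [3], [4], [5], [6], [7]
  1-simplices (18): [1,2], [1,3], [1,5], [1,6], [1,7], [2,3], [2,4], [2,5], [2,6], [3,4], [3,5], [3,6], [3,7], [4,6], [4,7], [5,6], [5,7], [6,7]
  2-simplices (12): [1,2,5], [1,2,6], [1,3,6], [1,3,7], [1,5,7], [2,3,4], [2,3,5], [2,4,6], [3,4,7], [3,5,6], [4,6,7], [5,6,7]

Hence C_0 ≅ Z^7, C_1 ≅ Z^18, C_2 ≅ Z^12.

∂_1: C_1 → C_0 sends each edge [p,q] (with p < q) to q − p. For instance
  ∂[4,6] = [6] − [4].
The 7×18 boundary matrix has rank 6 and Smith normal form diag(1,1,1,1,1,1).

The boundary map ∂_2: C_2 → C_1 maps a triangle to the signed sum of its edges. For instance
  ∂[2,3,4] = [3,4] − [2,4] + [2,3],
  ∂[2,3,5] = [3,5] − [2,5] + [2,3].
The 18×12 boundary matrix has rank 12 and Smith normal form diag(1,1,1,1,1,1,1,1,1,1,1,2).

Now H_k = ker ∂_k / im ∂_{k+1}, so:

  H_2: rank ker ∂_2 − rank ∂_3 = (12 − 12) − 0 = 0, and there is no ∂_3, so H_2 ≅ 0.

H_2 ≅ 0.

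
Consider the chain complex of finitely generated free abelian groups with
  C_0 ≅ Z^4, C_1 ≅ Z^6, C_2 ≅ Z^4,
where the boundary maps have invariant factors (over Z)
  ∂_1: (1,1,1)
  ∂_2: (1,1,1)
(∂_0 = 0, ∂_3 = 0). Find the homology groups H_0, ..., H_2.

H_0: b_0 = 4 − 0 − 3 = 1; torsion from ∂_1 factors > 1: none. So H_0 ≅ Z.
H_1: b_1 = 6 − 3 − 3 = 0; torsion from ∂_2 factors > 1: none. So H_1 ≅ 0.
H_2: b_2 = 4 − 3 − 0 = 1; torsion from ∂_3 factors > 1: none. So H_2 ≅ Z.

H_0 ≅ Z,  H_1 = 0,  H_2 ≅ Z.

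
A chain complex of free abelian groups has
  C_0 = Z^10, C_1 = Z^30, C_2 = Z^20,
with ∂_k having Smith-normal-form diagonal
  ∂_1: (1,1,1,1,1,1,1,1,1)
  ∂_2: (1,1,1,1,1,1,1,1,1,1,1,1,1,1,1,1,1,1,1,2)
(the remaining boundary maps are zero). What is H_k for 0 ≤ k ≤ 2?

H_0 ≅ Z,  H_1 ≅ Z ⊕ Z/2,  H_2 = 0.

H_0: b_0 = 10 − 0 − 9 = 1; torsion from ∂_1 factors > 1: none. So H_0 ≅ Z.
H_1: b_1 = 30 − 9 − 20 = 1; torsion from ∂_2 factors > 1: [2]. So H_1 ≅ Z ⊕ Z/2.
H_2: b_2 = 20 − 20 − 0 = 0; torsion from ∂_3 factors > 1: none. So H_2 ≅ 0.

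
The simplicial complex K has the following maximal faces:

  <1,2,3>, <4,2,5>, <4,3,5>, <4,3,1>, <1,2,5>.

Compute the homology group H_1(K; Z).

K has 5 vertices, 10 edges, 5 triangles.
rank ∂_1 = 4, rank ∂_2 = 5 ⇒ b_1 = 10 − 4 − 5 = 1; all invariant factors of ∂_2 are 1 so no torsion. So H_1 ≅ Z.

H_1 ≅ Z.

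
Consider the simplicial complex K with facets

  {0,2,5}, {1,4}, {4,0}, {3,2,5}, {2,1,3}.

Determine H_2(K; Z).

Order the vertices as 0 < 1 < 2 < 3 < 4 < 5. Listing each simplex with vertices in this order, K has dimension 2 with simplices:

  0-simplices (6): [0], [1], [2], [3], [4], [5]
  1-simplices (9): [0,2], [0,4], [0,5], [1,2], [1,3], [1,4], [2,3], [2,5], [3,5]
  2-simplices (3): [0,2,5], [1,2,3], [2,3,5]

giving chain groups C_0 ≅ Z^6, C_1 ≅ Z^9, C_2 ≅ Z^3.

Boundary ∂_1: C_1 → C_0 sends each edge [p,q] (with p < q) to q − p.
The resulting 6×9 matrix has rank 5, and its Smith normal form has invariant factors (1,1,1,1,1).

The boundary map ∂_2: C_2 → C_1 sends each 2-simplex [p,q,r] to [q,r] − [p,r] + [p,q]. For instance
  ∂[2,3,5] = [3,5] − [2,5] + [2,3],
  ∂[1,2,3] = [2,3] − [1,3] + [1,2].
As a 9×3 matrix over Z this has rank 3, with invariant factors (1,1,1).

Computing H_k = (kernel of ∂_k) / (image of ∂_{k+1}):

  H_2: rank ker ∂_2 − rank ∂_3 = (3 − 3) − 0 = 0, and there is no ∂_3, so H_2 = 0.

H_2 = 0.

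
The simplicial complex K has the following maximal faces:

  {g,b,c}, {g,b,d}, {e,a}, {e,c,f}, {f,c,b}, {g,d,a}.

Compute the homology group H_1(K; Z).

We work with the vertex ordering a < b < c < d < e < f < g. The simplices of K, each written with vertices in increasing order, are:

  0-simplices (7): a, b, c, d, e, f, g
  1-simplices (12): ad, ae, ag, bc, bd, bf, bg, ce, cf, cg, dg, ef
  2-simplices (5): adg, bcf, bcg, bdg, cef

Hence C_0 ≅ Z^7, C_1 ≅ Z^12, C_2 ≅ Z^5.

The boundary map ∂_1: C_1 → C_0 sends each edge [p,q] (with p < q) to q − p.
This gives a 7×12 integer matrix of rank 6; reducing to Smith normal form yields diagonal entries (1,1,1,1,1,1).

The boundary map ∂_2: C_2 → C_1 sends each 2-simplex [p,q,r] to [q,r] − [p,r] + [p,q]. For instance
  ∂cef = ef − cf + ce,
  ∂adg = dg − ag + ad.
The resulting 12×5 matrix has rank 5, and its Smith normal form has invariant factors (1,1,1,1,1).

Reading off H_k = ker ∂_k / im ∂_{k+1}:

  H_1: rank ker ∂_1 − rank ∂_2 = (12 − 6) − 5 = 1, and the invariant factors of ∂_2 are all 1, so H_1 = Z.

H_1 = Z.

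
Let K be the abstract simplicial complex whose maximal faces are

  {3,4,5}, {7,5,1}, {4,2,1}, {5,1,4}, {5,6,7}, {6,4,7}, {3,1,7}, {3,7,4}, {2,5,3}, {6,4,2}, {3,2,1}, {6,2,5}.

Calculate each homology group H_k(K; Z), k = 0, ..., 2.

Fix the vertex order 1 < 2 < 3 < 4 < 5 < 6 < 7 and write every simplex with vertices in increasing order. Then dim K = 2 and the simplices of K are:

  0-simplices (7): [1], [2], [3], [4], [5], [6], [7]
  1-simplices (18): [1,2], [1,3], [1,4], [1,5], [1,7], [2,3], [2,4], [2,5], [2,6], [3,4], [3,5], [3,7], [4,5], [4,6], [4,7], [5,6], [5,7], [6,7]
  2-simplices (12): [1,2,3], [1,2,4], [1,3,7], [1,4,5], [1,5,7], [2,3,5], [2,4,6], [2,5,6], [3,4,5], [3,4,7], [4,6,7], [5,6,7]

Hence C_0 ≅ Z^7, C_1 ≅ Z^18, C_2 ≅ Z^12.

The boundary map ∂_1: C_1 → C_0 is given by ∂[p,q] = [q] − [p]. For instance
  ∂[1,3] = [3] − [1].
The resulting 7×18 matrix has rank 6, and its Smith normal form has invariant factors (1,1,1,1,1,1).

Boundary ∂_2: C_2 → C_1 sends each 2-simplex [p,q,r] to [q,r] − [p,r] + [p,q]. For instance
  ∂[3,4,5] = [4,5] − [3,5] + [3,4],
  ∂[3,4,7] = [4,7] − [3,7] + [3,4].
The resulting 18×12 matrix has rank 12, and its Smith normal form has invariant factors (1,1,1,1,1,1,1,1,1,1,1,2).

Reading off H_k = ker ∂_k / im ∂_{k+1}:

  H_0: rank C_0 − rank ∂_1 = 7 − 6 = 1, and the invariant factors of ∂_1 are all 1, so H_0 ≅ Z.
  H_1: rank ker ∂_1 − rank ∂_2 = (18 − 6) − 12 = 0, and ∂_2 has invariant factor 2 > 1, so H_1 ≅ Z/2.
  H_2: rank ker ∂_2 − rank ∂_3 = (12 − 12) − 0 = 0, and there is no ∂_3, so H_2 ≅ 0.

As a check, the Euler characteristic is 7 − 18 + 12 = 1, which agrees with 1 − 0 + 0 = 1.

H_0 ≅ Z,  H_1 ≅ Z/2,  H_2 = 0.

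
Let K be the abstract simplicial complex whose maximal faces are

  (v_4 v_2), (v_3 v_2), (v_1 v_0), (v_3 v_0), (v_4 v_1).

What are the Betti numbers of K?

K has 5 vertices, 5 edges.
rank ∂_0 = 0, rank ∂_1 = 4 ⇒ b_0 = 5 − 0 − 4 = 1; all invariant factors of ∂_1 are 1 so no torsion. So H_0 = Z.
rank ∂_1 = 4, rank ∂_2 = 0 ⇒ b_1 = 5 − 4 − 0 = 1. So H_1 = Z.

b_0 = 1, b_1 = 1.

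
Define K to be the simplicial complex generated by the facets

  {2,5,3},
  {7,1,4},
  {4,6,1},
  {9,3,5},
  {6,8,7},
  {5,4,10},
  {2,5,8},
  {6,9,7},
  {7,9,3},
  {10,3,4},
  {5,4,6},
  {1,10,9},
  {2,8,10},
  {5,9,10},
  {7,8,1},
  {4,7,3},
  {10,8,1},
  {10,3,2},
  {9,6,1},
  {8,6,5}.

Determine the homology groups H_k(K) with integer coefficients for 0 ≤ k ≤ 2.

H_0 = Z,  H_1 = Z ⊕ Z/2,  H_2 = 0.

We work with the vertex ordering 1 < 2 < 3 < 4 < 5 < 6 < 7 < 8 < 9 < 10. The simplices of K, each written with vertices in increasing order, are:

  0-simplices (10): [1], [2], [3], [4], [5], [6], [7], [8], [9], [10]
  1-simplices (30): (30 of them)
  2-simplices (20): (20 of them)

giving chain groups C_0 ≅ Z^10, C_1 ≅ Z^30, C_2 ≅ Z^20.

Boundary ∂_1: C_1 → C_0 is given by ∂[p,q] = [q] − [p].
This gives a 10×30 integer matrix of rank 9; reducing to Smith normal form yields diagonal entries (1,1,1,1,1,1,1,1,1).

Boundary ∂_2: C_2 → C_1 maps a triangle to the signed sum of its edges. For instance
  ∂[1,4,7] = [4,7] − [1,7] + [1,4],
  ∂[1,4,6] = [4,6] − [1,6] + [1,4].
The resulting 30×20 matrix has rank 20, and its Smith normal form has invariant factors (1,1,1,1,1,1,1,1,1,1,1,1,1,1,1,1,1,1,1,2).

Now H_k = ker ∂_k / im ∂_{k+1}, so:

  H_0: rank C_0 − rank ∂_1 = 10 − 9 = 1, and the invariant factors of ∂_1 are all 1, so H_0 = Z.
  H_1: rank ker ∂_1 − rank ∂_2 = (30 − 9) − 20 = 1, and ∂_2 has invariant factor 2 > 1, so H_1 = Z ⊕ Z/2.
  H_2: rank ker ∂_2 − rank ∂_3 = (20 − 20) − 0 = 0, and there is no ∂_3, so H_2 = 0.

As a check, the Euler characteristic is 10 − 30 + 20 = 0, which agrees with 1 − 1 + 0 = 0.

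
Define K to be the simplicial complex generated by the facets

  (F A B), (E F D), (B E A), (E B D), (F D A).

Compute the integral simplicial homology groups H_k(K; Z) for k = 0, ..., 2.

Take the total order A < B < D < E < F on the vertex set. Then K (dimension 2) consists of the simplices:

  0-simplices (5): A, B, D, E, F
  1-simplices (10): AB, AD, AE, AF, BD, BE, BF, DE, DF, EF
  2-simplices (5): ABE, ABF, ADF, BDE, DEF

Hence C_0 ≅ Z^5, C_1 ≅ Z^10, C_2 ≅ Z^5.

The boundary map ∂_1: C_1 → C_0 maps an edge to its endpoints' difference, ∂[p,q] = q − p. For instance
  ∂AE = E − A.
The 5×10 boundary matrix has rank 4 and Smith normal form diag(1,1,1,1).

∂_2: C_2 → C_1 sends each 2-simplex [p,q,r] to [q,r] − [p,r] + [p,q]. For instance
  ∂DEF = EF − DF + DE,
  ∂ABE = BE − AE + AB.
The 10×5 boundary matrix has rank 5 and Smith normal form diag(1,1,1,1,1).

Computing H_k = (kernel of ∂_k) / (image of ∂_{k+1}):

  H_0: rank C_0 − rank ∂_1 = 5 − 4 = 1, and the invariant factors of ∂_1 are all 1, so H_0 ≅ Z.
  H_1: rank ker ∂_1 − rank ∂_2 = (10 − 4) − 5 = 1, and the invariant factors of ∂_2 are all 1, so H_1 ≅ Z.
  H_2: rank ker ∂_2 − rank ∂_3 = (5 − 5) − 0 = 0, and there is no ∂_3, so H_2 ≅ 0.

As a check, the Euler characteristic is 5 − 10 + 5 = 0, which agrees with 1 − 1 + 0 = 0.

H_0 = Z,  H_1 = Z,  H_2 = 0.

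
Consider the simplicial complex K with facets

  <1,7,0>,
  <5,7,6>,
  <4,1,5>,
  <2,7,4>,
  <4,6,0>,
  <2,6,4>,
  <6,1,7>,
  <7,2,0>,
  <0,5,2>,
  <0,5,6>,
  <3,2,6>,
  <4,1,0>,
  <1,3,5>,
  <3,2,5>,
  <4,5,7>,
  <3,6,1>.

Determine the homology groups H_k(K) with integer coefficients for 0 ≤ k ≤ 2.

H_0 = Z,  H_1 = Z^2,  H_2 = Z.

Take the total order 0 < 1 < 2 < 3 < 4 < 5 < 6 < 7 on the vertex set. Then K (dimension 2) consists of the simplices:

  0-simplices (8): [0], [1], [2], [3], [4], [5], [6], [7]
  1-simplices (24): (24 of them)
  2-simplices (16): [0,1,4], [0,1,7], [0,2,5], [0,2,7], [0,4,6], [0,5,6], [1,3,5], [1,3,6], [1,4,5], [1,6,7], [2,3,5], [2,3,6], [2,4,6], [2,4,7], [4,5,7], [5,6,7]

so the chain groups are C_0 ≅ Z^8, C_1 ≅ Z^24, C_2 ≅ Z^16.

Boundary ∂_1: C_1 → C_0 is given by ∂[p,q] = [q] − [p].
This gives a 8×24 integer matrix of rank 7; reducing to Smith normal form yields diagonal entries (1,1,1,1,1,1,1).

Boundary ∂_2: C_2 → C_1 sends each 2-simplex [p,q,r] to [q,r] − [p,r] + [p,q]. For instance
  ∂[1,3,6] = [3,6] − [1,6] + [1,3],
  ∂[0,2,5] = [2,5] − [0,5] + [0,2].
The resulting 24×16 matrix has rank 15, and its Smith normal form has invariant factors (1,1,1,1,1,1,1,1,1,1,1,1,1,1,1).

Reading off H_k = ker ∂_k / im ∂_{k+1}:

  H_0: rank C_0 − rank ∂_1 = 8 − 7 = 1, and the invariant factors of ∂_1 are all 1, so H_0 = Z.
  H_1: rank ker ∂_1 − rank ∂_2 = (24 − 7) − 15 = 2, and the invariant factors of ∂_2 are all 1, so H_1 = Z^2.
  H_2: rank ker ∂_2 − rank ∂_3 = (16 − 15) − 0 = 1, and there is no ∂_3, so H_2 = Z.

As a check, the Euler characteristic is 8 − 24 + 16 = 0, which agrees with 1 − 2 + 1 = 0.
(K is a triangulation of the torus T^2.)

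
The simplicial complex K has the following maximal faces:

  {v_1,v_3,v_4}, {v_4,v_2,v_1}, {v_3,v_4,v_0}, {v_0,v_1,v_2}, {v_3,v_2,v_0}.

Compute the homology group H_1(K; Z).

H_1 ≅ Z.

We work with the vertex ordering v_0 < v_1 < v_2 < v_3 < v_4. The simplices of K, each written with vertices in increasing order, are:

  0-simplices (5): [v_0], [v_1], [v_2], [v_3], [v_4]
  1-simplices (10): [v_0,v_1], [v_0,v_2], [v_0,v_3], [v_0,v_4], [v_1,v_2], [v_1,v_3], [v_1,v_4], [v_2,v_3], [v_2,v_4], [v_3,v_4]
  2-simplices (5): [v_0,v_1,v_2], [v_0,v_2,v_3], [v_0,v_3,v_4], [v_1,v_2,v_4], [v_1,v_3,v_4]

giving chain groups C_0 ≅ Z^5, C_1 ≅ Z^10, C_2 ≅ Z^5.

∂_1: C_1 → C_0 is given by ∂[p,q] = [q] − [p]. For instance
  ∂[v_2,v_3] = [v_3] − [v_2].
The resulting 5×10 matrix has rank 4, and its Smith normal form has invariant factors (1,1,1,1).

The boundary map ∂_2: C_2 → C_1 acts by ∂[p,q,r] = [q,r] − [p,r] + [p,q]. For instance
  ∂[v_0,v_2,v_3] = [v_2,v_3] − [v_0,v_3] + [v_0,v_2],
  ∂[v_1,v_2,v_4] = [v_2,v_4] − [v_1,v_4] + [v_1,v_2].
This gives a 10×5 integer matrix of rank 5; reducing to Smith normal form yields diagonal entries (1,1,1,1,1).

Reading off H_k = ker ∂_k / im ∂_{k+1}:

  H_1: rank ker ∂_1 − rank ∂_2 = (10 − 4) − 5 = 1, and the invariant factors of ∂_2 are all 1, so H_1 = Z.

(K is a triangulation of the Möbius band.)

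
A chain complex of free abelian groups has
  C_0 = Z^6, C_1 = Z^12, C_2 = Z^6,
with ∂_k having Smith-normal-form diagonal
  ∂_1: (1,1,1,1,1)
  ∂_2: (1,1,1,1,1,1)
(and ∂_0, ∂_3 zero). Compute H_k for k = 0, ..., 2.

H_0: b_0 = 6 − 0 − 5 = 1; torsion from ∂_1 factors > 1: none. So H_0 ≅ Z.
H_1: b_1 = 12 − 5 − 6 = 1; torsion from ∂_2 factors > 1: none. So H_1 ≅ Z.
H_2: b_2 = 6 − 6 − 0 = 0; torsion from ∂_3 factors > 1: none. So H_2 ≅ 0.

H_0 ≅ Z,  H_1 ≅ Z,  H_2 = 0.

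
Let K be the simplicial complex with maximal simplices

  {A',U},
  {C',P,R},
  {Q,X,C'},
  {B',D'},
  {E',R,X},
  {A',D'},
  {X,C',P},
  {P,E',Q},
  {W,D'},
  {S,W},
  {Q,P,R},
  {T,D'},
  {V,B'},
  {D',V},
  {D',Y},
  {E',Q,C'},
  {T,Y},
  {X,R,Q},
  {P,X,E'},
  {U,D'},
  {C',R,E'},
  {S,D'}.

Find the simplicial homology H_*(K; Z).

H_0 = Z^2,  H_1 = Z^4 ⊕ Z/2Z,  H_2 = 0.

We work with the vertex ordering P < Q < R < S < T < U < V < W < X < Y < A' < B' < C' < D' < E'. The simplices of K, each written with vertices in increasing order, are:

  0-simplices (15): [P], [Q], [R], [S], [T], [U], [V], [W], [X], [Y], [A'], [B'], [C'], [D'], [E']
  1-simplices (27): (27 of them)
  2-simplices (10): [P,Q,R], [P,Q,E'], [P,R,C'], [P,X,C'], [P,X,E'], [Q,R,X], [Q,X,C'], [Q,C',E'], [R,X,E'], [R,C',E']

so the chain groups are C_0 ≅ Z^15, C_1 ≅ Z^27, C_2 ≅ Z^10.

The boundary map ∂_1: C_1 → C_0 sends each edge [p,q] (with p < q) to q − p. For instance
  ∂[P,R] = [R] − [P].
This gives a 15×27 integer matrix of rank 13; reducing to Smith normal form yields diagonal entries (1,1,1,1,1,1,1,1,1,1,1,1,1).

∂_2: C_2 → C_1 acts by ∂[p,q,r] = [q,r] − [p,r] + [p,q]. For instance
  ∂[P,R,C'] = [R,C'] − [P,C'] + [P,R],
  ∂[R,X,E'] = [X,E'] − [R,E'] + [R,X].
As a 27×10 matrix over Z this has rank 10, with invariant factors (1,1,1,1,1,1,1,1,1,2).

From H_k ≅ ker(∂_k) / im(∂_{k+1}) we obtain:

  H_0: rank C_0 − rank ∂_1 = 15 − 13 = 2, and the invariant factors of ∂_1 are all 1, so H_0 ≅ Z^2.
  H_1: rank ker ∂_1 − rank ∂_2 = (27 − 13) − 10 = 4, and ∂_2 has invariant factor 2 > 1, so H_1 ≅ Z^4 ⊕ Z/2Z.
  H_2: rank ker ∂_2 − rank ∂_3 = (10 − 10) − 0 = 0, and there is no ∂_3, so H_2 ≅ 0.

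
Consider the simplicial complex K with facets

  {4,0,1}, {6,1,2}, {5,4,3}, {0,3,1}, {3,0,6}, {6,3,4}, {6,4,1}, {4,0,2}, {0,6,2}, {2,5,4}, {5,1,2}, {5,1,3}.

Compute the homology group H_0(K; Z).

K has 7 vertices, 18 edges, 12 triangles.
rank ∂_0 = 0, rank ∂_1 = 6 ⇒ b_0 = 7 − 0 − 6 = 1; all invariant factors of ∂_1 are 1 so no torsion. So H_0 = Z.

H_0 = Z.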